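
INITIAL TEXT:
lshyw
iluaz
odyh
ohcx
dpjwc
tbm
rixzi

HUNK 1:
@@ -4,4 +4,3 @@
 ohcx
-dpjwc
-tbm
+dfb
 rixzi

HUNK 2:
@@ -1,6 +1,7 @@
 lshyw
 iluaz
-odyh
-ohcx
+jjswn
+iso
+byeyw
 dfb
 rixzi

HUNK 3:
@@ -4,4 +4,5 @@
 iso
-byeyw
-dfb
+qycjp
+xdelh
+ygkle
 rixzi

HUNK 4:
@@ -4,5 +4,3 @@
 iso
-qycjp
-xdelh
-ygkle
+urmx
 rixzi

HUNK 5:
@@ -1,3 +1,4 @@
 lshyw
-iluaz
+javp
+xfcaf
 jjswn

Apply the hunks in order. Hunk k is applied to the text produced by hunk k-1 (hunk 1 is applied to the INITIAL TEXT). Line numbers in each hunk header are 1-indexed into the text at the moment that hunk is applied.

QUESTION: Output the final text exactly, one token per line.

Answer: lshyw
javp
xfcaf
jjswn
iso
urmx
rixzi

Derivation:
Hunk 1: at line 4 remove [dpjwc,tbm] add [dfb] -> 6 lines: lshyw iluaz odyh ohcx dfb rixzi
Hunk 2: at line 1 remove [odyh,ohcx] add [jjswn,iso,byeyw] -> 7 lines: lshyw iluaz jjswn iso byeyw dfb rixzi
Hunk 3: at line 4 remove [byeyw,dfb] add [qycjp,xdelh,ygkle] -> 8 lines: lshyw iluaz jjswn iso qycjp xdelh ygkle rixzi
Hunk 4: at line 4 remove [qycjp,xdelh,ygkle] add [urmx] -> 6 lines: lshyw iluaz jjswn iso urmx rixzi
Hunk 5: at line 1 remove [iluaz] add [javp,xfcaf] -> 7 lines: lshyw javp xfcaf jjswn iso urmx rixzi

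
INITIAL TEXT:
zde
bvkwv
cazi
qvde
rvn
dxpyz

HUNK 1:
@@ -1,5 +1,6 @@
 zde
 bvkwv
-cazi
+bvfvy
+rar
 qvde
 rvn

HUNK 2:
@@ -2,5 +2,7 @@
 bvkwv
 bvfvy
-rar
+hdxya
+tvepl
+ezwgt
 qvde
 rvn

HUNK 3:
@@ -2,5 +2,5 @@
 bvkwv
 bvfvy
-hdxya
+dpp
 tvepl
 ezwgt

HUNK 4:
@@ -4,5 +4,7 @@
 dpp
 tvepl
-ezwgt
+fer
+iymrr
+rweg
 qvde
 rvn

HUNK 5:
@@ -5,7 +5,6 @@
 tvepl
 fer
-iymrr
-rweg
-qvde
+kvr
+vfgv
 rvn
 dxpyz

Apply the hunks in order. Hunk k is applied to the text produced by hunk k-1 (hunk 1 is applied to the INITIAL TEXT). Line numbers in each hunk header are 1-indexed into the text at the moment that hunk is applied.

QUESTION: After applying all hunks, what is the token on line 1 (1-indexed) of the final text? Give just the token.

Answer: zde

Derivation:
Hunk 1: at line 1 remove [cazi] add [bvfvy,rar] -> 7 lines: zde bvkwv bvfvy rar qvde rvn dxpyz
Hunk 2: at line 2 remove [rar] add [hdxya,tvepl,ezwgt] -> 9 lines: zde bvkwv bvfvy hdxya tvepl ezwgt qvde rvn dxpyz
Hunk 3: at line 2 remove [hdxya] add [dpp] -> 9 lines: zde bvkwv bvfvy dpp tvepl ezwgt qvde rvn dxpyz
Hunk 4: at line 4 remove [ezwgt] add [fer,iymrr,rweg] -> 11 lines: zde bvkwv bvfvy dpp tvepl fer iymrr rweg qvde rvn dxpyz
Hunk 5: at line 5 remove [iymrr,rweg,qvde] add [kvr,vfgv] -> 10 lines: zde bvkwv bvfvy dpp tvepl fer kvr vfgv rvn dxpyz
Final line 1: zde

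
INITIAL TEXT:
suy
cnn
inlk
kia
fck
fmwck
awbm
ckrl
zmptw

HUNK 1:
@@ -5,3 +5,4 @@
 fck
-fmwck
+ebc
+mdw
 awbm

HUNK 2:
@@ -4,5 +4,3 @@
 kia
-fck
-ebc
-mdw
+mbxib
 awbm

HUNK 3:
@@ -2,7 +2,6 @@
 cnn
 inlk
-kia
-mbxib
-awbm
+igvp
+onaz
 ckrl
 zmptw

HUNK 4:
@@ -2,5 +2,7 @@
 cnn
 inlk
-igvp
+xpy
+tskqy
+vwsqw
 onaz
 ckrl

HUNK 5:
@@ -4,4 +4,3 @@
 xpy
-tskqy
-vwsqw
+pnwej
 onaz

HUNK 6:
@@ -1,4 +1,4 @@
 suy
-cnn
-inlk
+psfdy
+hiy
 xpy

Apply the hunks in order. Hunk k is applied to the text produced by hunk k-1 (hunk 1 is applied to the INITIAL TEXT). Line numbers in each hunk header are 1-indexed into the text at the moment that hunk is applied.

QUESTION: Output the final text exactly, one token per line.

Hunk 1: at line 5 remove [fmwck] add [ebc,mdw] -> 10 lines: suy cnn inlk kia fck ebc mdw awbm ckrl zmptw
Hunk 2: at line 4 remove [fck,ebc,mdw] add [mbxib] -> 8 lines: suy cnn inlk kia mbxib awbm ckrl zmptw
Hunk 3: at line 2 remove [kia,mbxib,awbm] add [igvp,onaz] -> 7 lines: suy cnn inlk igvp onaz ckrl zmptw
Hunk 4: at line 2 remove [igvp] add [xpy,tskqy,vwsqw] -> 9 lines: suy cnn inlk xpy tskqy vwsqw onaz ckrl zmptw
Hunk 5: at line 4 remove [tskqy,vwsqw] add [pnwej] -> 8 lines: suy cnn inlk xpy pnwej onaz ckrl zmptw
Hunk 6: at line 1 remove [cnn,inlk] add [psfdy,hiy] -> 8 lines: suy psfdy hiy xpy pnwej onaz ckrl zmptw

Answer: suy
psfdy
hiy
xpy
pnwej
onaz
ckrl
zmptw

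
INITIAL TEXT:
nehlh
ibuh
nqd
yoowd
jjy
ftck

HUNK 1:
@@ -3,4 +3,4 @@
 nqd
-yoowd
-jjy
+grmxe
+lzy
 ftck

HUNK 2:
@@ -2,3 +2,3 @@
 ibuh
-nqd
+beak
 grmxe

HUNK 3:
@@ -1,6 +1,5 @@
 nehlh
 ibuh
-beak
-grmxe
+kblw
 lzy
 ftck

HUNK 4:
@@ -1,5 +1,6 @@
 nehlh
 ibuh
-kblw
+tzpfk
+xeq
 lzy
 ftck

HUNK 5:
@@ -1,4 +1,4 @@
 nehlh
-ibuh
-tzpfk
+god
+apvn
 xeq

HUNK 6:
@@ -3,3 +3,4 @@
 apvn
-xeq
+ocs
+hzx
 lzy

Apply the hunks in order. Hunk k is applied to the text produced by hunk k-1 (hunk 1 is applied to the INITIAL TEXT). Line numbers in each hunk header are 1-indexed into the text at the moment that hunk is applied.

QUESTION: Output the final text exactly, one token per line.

Hunk 1: at line 3 remove [yoowd,jjy] add [grmxe,lzy] -> 6 lines: nehlh ibuh nqd grmxe lzy ftck
Hunk 2: at line 2 remove [nqd] add [beak] -> 6 lines: nehlh ibuh beak grmxe lzy ftck
Hunk 3: at line 1 remove [beak,grmxe] add [kblw] -> 5 lines: nehlh ibuh kblw lzy ftck
Hunk 4: at line 1 remove [kblw] add [tzpfk,xeq] -> 6 lines: nehlh ibuh tzpfk xeq lzy ftck
Hunk 5: at line 1 remove [ibuh,tzpfk] add [god,apvn] -> 6 lines: nehlh god apvn xeq lzy ftck
Hunk 6: at line 3 remove [xeq] add [ocs,hzx] -> 7 lines: nehlh god apvn ocs hzx lzy ftck

Answer: nehlh
god
apvn
ocs
hzx
lzy
ftck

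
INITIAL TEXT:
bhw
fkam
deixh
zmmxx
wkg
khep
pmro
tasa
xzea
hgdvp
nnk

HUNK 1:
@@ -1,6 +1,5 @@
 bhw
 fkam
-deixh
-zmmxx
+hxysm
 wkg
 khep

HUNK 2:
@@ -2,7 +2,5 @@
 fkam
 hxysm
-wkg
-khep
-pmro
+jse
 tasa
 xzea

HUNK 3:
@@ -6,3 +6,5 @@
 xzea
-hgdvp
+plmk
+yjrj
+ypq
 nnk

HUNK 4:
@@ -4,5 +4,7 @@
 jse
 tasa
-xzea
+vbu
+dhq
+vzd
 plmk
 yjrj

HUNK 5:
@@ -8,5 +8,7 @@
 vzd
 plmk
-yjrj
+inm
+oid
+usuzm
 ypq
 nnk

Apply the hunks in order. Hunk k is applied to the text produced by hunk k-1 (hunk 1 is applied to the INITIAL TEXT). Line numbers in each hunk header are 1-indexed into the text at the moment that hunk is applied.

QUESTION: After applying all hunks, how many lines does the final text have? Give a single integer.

Answer: 14

Derivation:
Hunk 1: at line 1 remove [deixh,zmmxx] add [hxysm] -> 10 lines: bhw fkam hxysm wkg khep pmro tasa xzea hgdvp nnk
Hunk 2: at line 2 remove [wkg,khep,pmro] add [jse] -> 8 lines: bhw fkam hxysm jse tasa xzea hgdvp nnk
Hunk 3: at line 6 remove [hgdvp] add [plmk,yjrj,ypq] -> 10 lines: bhw fkam hxysm jse tasa xzea plmk yjrj ypq nnk
Hunk 4: at line 4 remove [xzea] add [vbu,dhq,vzd] -> 12 lines: bhw fkam hxysm jse tasa vbu dhq vzd plmk yjrj ypq nnk
Hunk 5: at line 8 remove [yjrj] add [inm,oid,usuzm] -> 14 lines: bhw fkam hxysm jse tasa vbu dhq vzd plmk inm oid usuzm ypq nnk
Final line count: 14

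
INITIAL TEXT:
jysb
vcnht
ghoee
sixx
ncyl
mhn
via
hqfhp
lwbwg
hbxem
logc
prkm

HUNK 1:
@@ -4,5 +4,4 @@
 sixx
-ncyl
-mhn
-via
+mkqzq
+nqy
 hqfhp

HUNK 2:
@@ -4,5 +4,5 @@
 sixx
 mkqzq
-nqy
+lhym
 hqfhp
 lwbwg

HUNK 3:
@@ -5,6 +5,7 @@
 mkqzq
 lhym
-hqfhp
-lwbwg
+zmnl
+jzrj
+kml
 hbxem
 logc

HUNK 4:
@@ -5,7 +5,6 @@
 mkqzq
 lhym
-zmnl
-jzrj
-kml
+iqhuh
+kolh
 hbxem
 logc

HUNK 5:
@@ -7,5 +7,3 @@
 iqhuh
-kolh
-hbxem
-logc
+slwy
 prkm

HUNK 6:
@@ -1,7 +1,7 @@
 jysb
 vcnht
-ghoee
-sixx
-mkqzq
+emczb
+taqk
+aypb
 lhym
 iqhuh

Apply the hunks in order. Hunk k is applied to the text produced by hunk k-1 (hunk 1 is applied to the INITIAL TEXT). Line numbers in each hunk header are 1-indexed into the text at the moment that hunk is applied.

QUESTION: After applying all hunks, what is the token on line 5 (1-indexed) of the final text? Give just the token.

Hunk 1: at line 4 remove [ncyl,mhn,via] add [mkqzq,nqy] -> 11 lines: jysb vcnht ghoee sixx mkqzq nqy hqfhp lwbwg hbxem logc prkm
Hunk 2: at line 4 remove [nqy] add [lhym] -> 11 lines: jysb vcnht ghoee sixx mkqzq lhym hqfhp lwbwg hbxem logc prkm
Hunk 3: at line 5 remove [hqfhp,lwbwg] add [zmnl,jzrj,kml] -> 12 lines: jysb vcnht ghoee sixx mkqzq lhym zmnl jzrj kml hbxem logc prkm
Hunk 4: at line 5 remove [zmnl,jzrj,kml] add [iqhuh,kolh] -> 11 lines: jysb vcnht ghoee sixx mkqzq lhym iqhuh kolh hbxem logc prkm
Hunk 5: at line 7 remove [kolh,hbxem,logc] add [slwy] -> 9 lines: jysb vcnht ghoee sixx mkqzq lhym iqhuh slwy prkm
Hunk 6: at line 1 remove [ghoee,sixx,mkqzq] add [emczb,taqk,aypb] -> 9 lines: jysb vcnht emczb taqk aypb lhym iqhuh slwy prkm
Final line 5: aypb

Answer: aypb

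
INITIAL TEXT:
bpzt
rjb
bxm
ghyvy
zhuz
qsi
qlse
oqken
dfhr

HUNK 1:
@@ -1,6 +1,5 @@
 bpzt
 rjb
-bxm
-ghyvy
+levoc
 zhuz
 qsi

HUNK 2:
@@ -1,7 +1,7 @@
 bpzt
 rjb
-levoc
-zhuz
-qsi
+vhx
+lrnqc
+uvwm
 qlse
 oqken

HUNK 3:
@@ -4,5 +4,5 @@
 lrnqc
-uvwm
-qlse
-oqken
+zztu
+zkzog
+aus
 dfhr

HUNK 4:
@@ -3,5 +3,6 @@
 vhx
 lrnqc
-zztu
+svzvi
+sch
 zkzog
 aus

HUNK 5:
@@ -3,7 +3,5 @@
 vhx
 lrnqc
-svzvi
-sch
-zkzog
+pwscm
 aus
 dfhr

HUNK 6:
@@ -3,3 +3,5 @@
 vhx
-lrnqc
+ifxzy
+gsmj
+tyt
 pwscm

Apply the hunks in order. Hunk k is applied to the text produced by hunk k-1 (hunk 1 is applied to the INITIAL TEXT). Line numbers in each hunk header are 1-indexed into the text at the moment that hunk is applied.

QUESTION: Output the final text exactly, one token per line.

Hunk 1: at line 1 remove [bxm,ghyvy] add [levoc] -> 8 lines: bpzt rjb levoc zhuz qsi qlse oqken dfhr
Hunk 2: at line 1 remove [levoc,zhuz,qsi] add [vhx,lrnqc,uvwm] -> 8 lines: bpzt rjb vhx lrnqc uvwm qlse oqken dfhr
Hunk 3: at line 4 remove [uvwm,qlse,oqken] add [zztu,zkzog,aus] -> 8 lines: bpzt rjb vhx lrnqc zztu zkzog aus dfhr
Hunk 4: at line 3 remove [zztu] add [svzvi,sch] -> 9 lines: bpzt rjb vhx lrnqc svzvi sch zkzog aus dfhr
Hunk 5: at line 3 remove [svzvi,sch,zkzog] add [pwscm] -> 7 lines: bpzt rjb vhx lrnqc pwscm aus dfhr
Hunk 6: at line 3 remove [lrnqc] add [ifxzy,gsmj,tyt] -> 9 lines: bpzt rjb vhx ifxzy gsmj tyt pwscm aus dfhr

Answer: bpzt
rjb
vhx
ifxzy
gsmj
tyt
pwscm
aus
dfhr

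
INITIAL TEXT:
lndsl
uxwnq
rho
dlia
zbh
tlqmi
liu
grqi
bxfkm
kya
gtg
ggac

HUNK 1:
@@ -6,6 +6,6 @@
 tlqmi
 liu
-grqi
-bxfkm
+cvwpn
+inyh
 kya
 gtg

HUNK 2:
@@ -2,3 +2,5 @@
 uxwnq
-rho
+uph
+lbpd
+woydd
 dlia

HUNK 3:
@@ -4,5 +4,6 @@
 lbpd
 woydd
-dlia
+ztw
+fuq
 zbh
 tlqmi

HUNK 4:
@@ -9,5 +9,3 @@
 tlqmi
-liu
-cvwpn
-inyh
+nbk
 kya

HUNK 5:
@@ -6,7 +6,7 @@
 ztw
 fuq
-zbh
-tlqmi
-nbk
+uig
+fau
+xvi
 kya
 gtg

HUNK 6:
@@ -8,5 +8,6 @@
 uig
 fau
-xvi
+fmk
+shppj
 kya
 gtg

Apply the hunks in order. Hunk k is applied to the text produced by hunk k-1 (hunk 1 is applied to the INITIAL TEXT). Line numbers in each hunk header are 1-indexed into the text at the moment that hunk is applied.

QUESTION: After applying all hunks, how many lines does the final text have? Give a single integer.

Hunk 1: at line 6 remove [grqi,bxfkm] add [cvwpn,inyh] -> 12 lines: lndsl uxwnq rho dlia zbh tlqmi liu cvwpn inyh kya gtg ggac
Hunk 2: at line 2 remove [rho] add [uph,lbpd,woydd] -> 14 lines: lndsl uxwnq uph lbpd woydd dlia zbh tlqmi liu cvwpn inyh kya gtg ggac
Hunk 3: at line 4 remove [dlia] add [ztw,fuq] -> 15 lines: lndsl uxwnq uph lbpd woydd ztw fuq zbh tlqmi liu cvwpn inyh kya gtg ggac
Hunk 4: at line 9 remove [liu,cvwpn,inyh] add [nbk] -> 13 lines: lndsl uxwnq uph lbpd woydd ztw fuq zbh tlqmi nbk kya gtg ggac
Hunk 5: at line 6 remove [zbh,tlqmi,nbk] add [uig,fau,xvi] -> 13 lines: lndsl uxwnq uph lbpd woydd ztw fuq uig fau xvi kya gtg ggac
Hunk 6: at line 8 remove [xvi] add [fmk,shppj] -> 14 lines: lndsl uxwnq uph lbpd woydd ztw fuq uig fau fmk shppj kya gtg ggac
Final line count: 14

Answer: 14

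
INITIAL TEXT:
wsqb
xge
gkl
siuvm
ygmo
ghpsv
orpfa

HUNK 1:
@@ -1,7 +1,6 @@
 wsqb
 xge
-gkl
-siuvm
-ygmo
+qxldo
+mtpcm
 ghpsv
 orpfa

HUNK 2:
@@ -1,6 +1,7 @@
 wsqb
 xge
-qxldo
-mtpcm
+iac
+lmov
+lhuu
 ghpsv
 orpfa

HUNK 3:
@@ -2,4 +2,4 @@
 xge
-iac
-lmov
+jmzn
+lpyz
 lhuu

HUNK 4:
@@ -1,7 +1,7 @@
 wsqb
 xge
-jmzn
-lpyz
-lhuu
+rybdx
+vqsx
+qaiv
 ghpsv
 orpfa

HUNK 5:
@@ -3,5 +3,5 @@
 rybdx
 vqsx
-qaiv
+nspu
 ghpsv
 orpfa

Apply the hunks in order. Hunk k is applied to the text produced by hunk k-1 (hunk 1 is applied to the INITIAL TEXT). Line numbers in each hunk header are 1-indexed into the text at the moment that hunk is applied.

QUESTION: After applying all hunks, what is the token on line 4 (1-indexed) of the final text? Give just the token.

Hunk 1: at line 1 remove [gkl,siuvm,ygmo] add [qxldo,mtpcm] -> 6 lines: wsqb xge qxldo mtpcm ghpsv orpfa
Hunk 2: at line 1 remove [qxldo,mtpcm] add [iac,lmov,lhuu] -> 7 lines: wsqb xge iac lmov lhuu ghpsv orpfa
Hunk 3: at line 2 remove [iac,lmov] add [jmzn,lpyz] -> 7 lines: wsqb xge jmzn lpyz lhuu ghpsv orpfa
Hunk 4: at line 1 remove [jmzn,lpyz,lhuu] add [rybdx,vqsx,qaiv] -> 7 lines: wsqb xge rybdx vqsx qaiv ghpsv orpfa
Hunk 5: at line 3 remove [qaiv] add [nspu] -> 7 lines: wsqb xge rybdx vqsx nspu ghpsv orpfa
Final line 4: vqsx

Answer: vqsx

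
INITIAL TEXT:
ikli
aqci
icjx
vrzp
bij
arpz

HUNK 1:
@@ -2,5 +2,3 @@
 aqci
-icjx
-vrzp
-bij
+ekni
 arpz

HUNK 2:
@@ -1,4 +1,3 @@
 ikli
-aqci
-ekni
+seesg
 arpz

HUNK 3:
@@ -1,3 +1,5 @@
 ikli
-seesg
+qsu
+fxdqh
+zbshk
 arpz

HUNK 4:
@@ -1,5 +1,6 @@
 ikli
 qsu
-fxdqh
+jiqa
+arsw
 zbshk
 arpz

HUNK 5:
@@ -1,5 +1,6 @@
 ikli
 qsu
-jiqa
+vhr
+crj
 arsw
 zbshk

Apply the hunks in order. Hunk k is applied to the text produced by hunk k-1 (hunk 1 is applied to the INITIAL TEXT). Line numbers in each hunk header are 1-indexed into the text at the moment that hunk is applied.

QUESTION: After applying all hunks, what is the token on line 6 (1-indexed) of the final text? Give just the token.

Hunk 1: at line 2 remove [icjx,vrzp,bij] add [ekni] -> 4 lines: ikli aqci ekni arpz
Hunk 2: at line 1 remove [aqci,ekni] add [seesg] -> 3 lines: ikli seesg arpz
Hunk 3: at line 1 remove [seesg] add [qsu,fxdqh,zbshk] -> 5 lines: ikli qsu fxdqh zbshk arpz
Hunk 4: at line 1 remove [fxdqh] add [jiqa,arsw] -> 6 lines: ikli qsu jiqa arsw zbshk arpz
Hunk 5: at line 1 remove [jiqa] add [vhr,crj] -> 7 lines: ikli qsu vhr crj arsw zbshk arpz
Final line 6: zbshk

Answer: zbshk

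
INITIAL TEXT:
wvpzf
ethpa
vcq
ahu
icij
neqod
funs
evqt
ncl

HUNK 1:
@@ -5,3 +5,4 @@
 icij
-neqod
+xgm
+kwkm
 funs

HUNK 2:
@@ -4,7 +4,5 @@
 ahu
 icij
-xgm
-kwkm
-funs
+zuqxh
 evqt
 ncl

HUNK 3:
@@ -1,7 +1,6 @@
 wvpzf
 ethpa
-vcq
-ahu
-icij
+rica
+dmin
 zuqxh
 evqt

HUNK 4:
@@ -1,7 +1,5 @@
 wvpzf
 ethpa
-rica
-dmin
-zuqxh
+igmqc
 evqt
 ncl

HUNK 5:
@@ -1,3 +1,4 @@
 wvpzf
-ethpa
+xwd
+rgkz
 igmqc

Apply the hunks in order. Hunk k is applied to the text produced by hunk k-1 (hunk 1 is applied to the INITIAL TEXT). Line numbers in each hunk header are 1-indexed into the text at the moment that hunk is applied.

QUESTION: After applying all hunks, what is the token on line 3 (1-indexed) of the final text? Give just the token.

Hunk 1: at line 5 remove [neqod] add [xgm,kwkm] -> 10 lines: wvpzf ethpa vcq ahu icij xgm kwkm funs evqt ncl
Hunk 2: at line 4 remove [xgm,kwkm,funs] add [zuqxh] -> 8 lines: wvpzf ethpa vcq ahu icij zuqxh evqt ncl
Hunk 3: at line 1 remove [vcq,ahu,icij] add [rica,dmin] -> 7 lines: wvpzf ethpa rica dmin zuqxh evqt ncl
Hunk 4: at line 1 remove [rica,dmin,zuqxh] add [igmqc] -> 5 lines: wvpzf ethpa igmqc evqt ncl
Hunk 5: at line 1 remove [ethpa] add [xwd,rgkz] -> 6 lines: wvpzf xwd rgkz igmqc evqt ncl
Final line 3: rgkz

Answer: rgkz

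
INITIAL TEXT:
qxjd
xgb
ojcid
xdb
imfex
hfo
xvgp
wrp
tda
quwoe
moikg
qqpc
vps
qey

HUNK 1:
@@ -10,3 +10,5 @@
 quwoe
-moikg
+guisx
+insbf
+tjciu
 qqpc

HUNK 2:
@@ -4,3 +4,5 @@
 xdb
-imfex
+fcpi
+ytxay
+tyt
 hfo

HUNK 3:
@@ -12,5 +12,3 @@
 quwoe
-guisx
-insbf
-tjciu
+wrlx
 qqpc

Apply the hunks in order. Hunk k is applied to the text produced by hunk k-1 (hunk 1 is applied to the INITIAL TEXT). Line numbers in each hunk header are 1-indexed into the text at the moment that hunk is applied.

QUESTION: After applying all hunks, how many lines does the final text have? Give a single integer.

Answer: 16

Derivation:
Hunk 1: at line 10 remove [moikg] add [guisx,insbf,tjciu] -> 16 lines: qxjd xgb ojcid xdb imfex hfo xvgp wrp tda quwoe guisx insbf tjciu qqpc vps qey
Hunk 2: at line 4 remove [imfex] add [fcpi,ytxay,tyt] -> 18 lines: qxjd xgb ojcid xdb fcpi ytxay tyt hfo xvgp wrp tda quwoe guisx insbf tjciu qqpc vps qey
Hunk 3: at line 12 remove [guisx,insbf,tjciu] add [wrlx] -> 16 lines: qxjd xgb ojcid xdb fcpi ytxay tyt hfo xvgp wrp tda quwoe wrlx qqpc vps qey
Final line count: 16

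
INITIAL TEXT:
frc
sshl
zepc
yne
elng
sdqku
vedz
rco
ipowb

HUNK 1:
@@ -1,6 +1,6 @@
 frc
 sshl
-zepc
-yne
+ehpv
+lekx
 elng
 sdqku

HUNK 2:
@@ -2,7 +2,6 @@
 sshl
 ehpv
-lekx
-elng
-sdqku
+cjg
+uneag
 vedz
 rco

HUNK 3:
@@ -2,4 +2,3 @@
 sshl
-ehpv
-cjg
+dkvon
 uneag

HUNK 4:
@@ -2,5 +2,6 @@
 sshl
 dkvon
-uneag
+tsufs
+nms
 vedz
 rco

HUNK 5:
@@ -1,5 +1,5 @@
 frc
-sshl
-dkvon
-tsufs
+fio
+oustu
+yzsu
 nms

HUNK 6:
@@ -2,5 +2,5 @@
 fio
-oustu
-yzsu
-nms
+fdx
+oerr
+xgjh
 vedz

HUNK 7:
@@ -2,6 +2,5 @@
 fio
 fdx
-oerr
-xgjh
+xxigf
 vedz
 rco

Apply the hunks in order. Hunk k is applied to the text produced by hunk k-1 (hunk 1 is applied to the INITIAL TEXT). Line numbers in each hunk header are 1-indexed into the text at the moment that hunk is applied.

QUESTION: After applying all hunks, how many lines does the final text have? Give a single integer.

Hunk 1: at line 1 remove [zepc,yne] add [ehpv,lekx] -> 9 lines: frc sshl ehpv lekx elng sdqku vedz rco ipowb
Hunk 2: at line 2 remove [lekx,elng,sdqku] add [cjg,uneag] -> 8 lines: frc sshl ehpv cjg uneag vedz rco ipowb
Hunk 3: at line 2 remove [ehpv,cjg] add [dkvon] -> 7 lines: frc sshl dkvon uneag vedz rco ipowb
Hunk 4: at line 2 remove [uneag] add [tsufs,nms] -> 8 lines: frc sshl dkvon tsufs nms vedz rco ipowb
Hunk 5: at line 1 remove [sshl,dkvon,tsufs] add [fio,oustu,yzsu] -> 8 lines: frc fio oustu yzsu nms vedz rco ipowb
Hunk 6: at line 2 remove [oustu,yzsu,nms] add [fdx,oerr,xgjh] -> 8 lines: frc fio fdx oerr xgjh vedz rco ipowb
Hunk 7: at line 2 remove [oerr,xgjh] add [xxigf] -> 7 lines: frc fio fdx xxigf vedz rco ipowb
Final line count: 7

Answer: 7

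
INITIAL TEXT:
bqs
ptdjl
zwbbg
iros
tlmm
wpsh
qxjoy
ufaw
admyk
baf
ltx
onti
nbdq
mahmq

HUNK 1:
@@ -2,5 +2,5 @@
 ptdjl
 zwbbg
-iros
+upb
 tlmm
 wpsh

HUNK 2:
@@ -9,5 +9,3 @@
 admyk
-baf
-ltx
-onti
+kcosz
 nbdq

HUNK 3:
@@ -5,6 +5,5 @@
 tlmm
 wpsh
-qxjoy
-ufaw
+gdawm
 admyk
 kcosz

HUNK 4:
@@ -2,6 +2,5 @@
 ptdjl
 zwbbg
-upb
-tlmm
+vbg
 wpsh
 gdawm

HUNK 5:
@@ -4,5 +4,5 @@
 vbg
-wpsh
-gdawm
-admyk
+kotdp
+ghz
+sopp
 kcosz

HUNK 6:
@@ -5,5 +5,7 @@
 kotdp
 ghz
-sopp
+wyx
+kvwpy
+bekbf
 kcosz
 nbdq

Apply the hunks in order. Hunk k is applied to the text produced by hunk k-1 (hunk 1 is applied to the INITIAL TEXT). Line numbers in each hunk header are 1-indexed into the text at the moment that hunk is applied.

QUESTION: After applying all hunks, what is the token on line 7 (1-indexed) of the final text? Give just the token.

Answer: wyx

Derivation:
Hunk 1: at line 2 remove [iros] add [upb] -> 14 lines: bqs ptdjl zwbbg upb tlmm wpsh qxjoy ufaw admyk baf ltx onti nbdq mahmq
Hunk 2: at line 9 remove [baf,ltx,onti] add [kcosz] -> 12 lines: bqs ptdjl zwbbg upb tlmm wpsh qxjoy ufaw admyk kcosz nbdq mahmq
Hunk 3: at line 5 remove [qxjoy,ufaw] add [gdawm] -> 11 lines: bqs ptdjl zwbbg upb tlmm wpsh gdawm admyk kcosz nbdq mahmq
Hunk 4: at line 2 remove [upb,tlmm] add [vbg] -> 10 lines: bqs ptdjl zwbbg vbg wpsh gdawm admyk kcosz nbdq mahmq
Hunk 5: at line 4 remove [wpsh,gdawm,admyk] add [kotdp,ghz,sopp] -> 10 lines: bqs ptdjl zwbbg vbg kotdp ghz sopp kcosz nbdq mahmq
Hunk 6: at line 5 remove [sopp] add [wyx,kvwpy,bekbf] -> 12 lines: bqs ptdjl zwbbg vbg kotdp ghz wyx kvwpy bekbf kcosz nbdq mahmq
Final line 7: wyx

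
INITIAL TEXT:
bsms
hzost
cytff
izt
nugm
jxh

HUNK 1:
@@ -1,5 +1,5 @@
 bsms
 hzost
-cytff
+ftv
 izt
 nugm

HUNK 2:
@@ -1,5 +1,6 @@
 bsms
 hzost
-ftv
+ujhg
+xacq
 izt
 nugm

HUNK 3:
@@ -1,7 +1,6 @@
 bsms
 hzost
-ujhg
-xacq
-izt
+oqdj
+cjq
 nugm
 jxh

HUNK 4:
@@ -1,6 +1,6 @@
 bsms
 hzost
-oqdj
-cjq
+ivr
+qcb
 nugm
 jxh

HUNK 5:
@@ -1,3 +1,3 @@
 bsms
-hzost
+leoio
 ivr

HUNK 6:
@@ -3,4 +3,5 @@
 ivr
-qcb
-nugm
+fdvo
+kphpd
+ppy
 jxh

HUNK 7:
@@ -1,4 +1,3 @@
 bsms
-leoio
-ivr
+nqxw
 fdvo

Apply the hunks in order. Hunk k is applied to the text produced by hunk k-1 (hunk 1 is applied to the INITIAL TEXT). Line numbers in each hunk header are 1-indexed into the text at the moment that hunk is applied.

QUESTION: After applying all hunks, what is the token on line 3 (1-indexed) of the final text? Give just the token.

Answer: fdvo

Derivation:
Hunk 1: at line 1 remove [cytff] add [ftv] -> 6 lines: bsms hzost ftv izt nugm jxh
Hunk 2: at line 1 remove [ftv] add [ujhg,xacq] -> 7 lines: bsms hzost ujhg xacq izt nugm jxh
Hunk 3: at line 1 remove [ujhg,xacq,izt] add [oqdj,cjq] -> 6 lines: bsms hzost oqdj cjq nugm jxh
Hunk 4: at line 1 remove [oqdj,cjq] add [ivr,qcb] -> 6 lines: bsms hzost ivr qcb nugm jxh
Hunk 5: at line 1 remove [hzost] add [leoio] -> 6 lines: bsms leoio ivr qcb nugm jxh
Hunk 6: at line 3 remove [qcb,nugm] add [fdvo,kphpd,ppy] -> 7 lines: bsms leoio ivr fdvo kphpd ppy jxh
Hunk 7: at line 1 remove [leoio,ivr] add [nqxw] -> 6 lines: bsms nqxw fdvo kphpd ppy jxh
Final line 3: fdvo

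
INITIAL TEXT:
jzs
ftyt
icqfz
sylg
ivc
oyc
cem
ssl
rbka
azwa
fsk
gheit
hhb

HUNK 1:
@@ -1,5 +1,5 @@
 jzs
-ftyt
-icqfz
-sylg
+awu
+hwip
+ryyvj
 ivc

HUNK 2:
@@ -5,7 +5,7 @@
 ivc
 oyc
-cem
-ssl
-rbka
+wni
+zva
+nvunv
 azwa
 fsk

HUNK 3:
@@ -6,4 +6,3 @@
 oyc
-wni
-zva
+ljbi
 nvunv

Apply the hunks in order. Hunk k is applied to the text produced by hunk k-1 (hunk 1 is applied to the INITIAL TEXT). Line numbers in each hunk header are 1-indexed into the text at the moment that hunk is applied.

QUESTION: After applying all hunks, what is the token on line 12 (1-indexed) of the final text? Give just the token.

Answer: hhb

Derivation:
Hunk 1: at line 1 remove [ftyt,icqfz,sylg] add [awu,hwip,ryyvj] -> 13 lines: jzs awu hwip ryyvj ivc oyc cem ssl rbka azwa fsk gheit hhb
Hunk 2: at line 5 remove [cem,ssl,rbka] add [wni,zva,nvunv] -> 13 lines: jzs awu hwip ryyvj ivc oyc wni zva nvunv azwa fsk gheit hhb
Hunk 3: at line 6 remove [wni,zva] add [ljbi] -> 12 lines: jzs awu hwip ryyvj ivc oyc ljbi nvunv azwa fsk gheit hhb
Final line 12: hhb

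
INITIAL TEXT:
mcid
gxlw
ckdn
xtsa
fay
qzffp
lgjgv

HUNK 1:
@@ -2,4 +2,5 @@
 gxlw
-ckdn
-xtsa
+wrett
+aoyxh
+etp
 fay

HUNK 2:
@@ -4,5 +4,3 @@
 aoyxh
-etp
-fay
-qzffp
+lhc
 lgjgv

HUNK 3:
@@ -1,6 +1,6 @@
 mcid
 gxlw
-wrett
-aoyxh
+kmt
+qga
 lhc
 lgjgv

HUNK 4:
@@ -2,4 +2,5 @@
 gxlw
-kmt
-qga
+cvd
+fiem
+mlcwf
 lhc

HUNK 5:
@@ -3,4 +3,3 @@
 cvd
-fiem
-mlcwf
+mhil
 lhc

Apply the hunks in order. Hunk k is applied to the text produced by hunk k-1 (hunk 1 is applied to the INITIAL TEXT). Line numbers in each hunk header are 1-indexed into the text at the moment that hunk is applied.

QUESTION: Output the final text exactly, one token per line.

Answer: mcid
gxlw
cvd
mhil
lhc
lgjgv

Derivation:
Hunk 1: at line 2 remove [ckdn,xtsa] add [wrett,aoyxh,etp] -> 8 lines: mcid gxlw wrett aoyxh etp fay qzffp lgjgv
Hunk 2: at line 4 remove [etp,fay,qzffp] add [lhc] -> 6 lines: mcid gxlw wrett aoyxh lhc lgjgv
Hunk 3: at line 1 remove [wrett,aoyxh] add [kmt,qga] -> 6 lines: mcid gxlw kmt qga lhc lgjgv
Hunk 4: at line 2 remove [kmt,qga] add [cvd,fiem,mlcwf] -> 7 lines: mcid gxlw cvd fiem mlcwf lhc lgjgv
Hunk 5: at line 3 remove [fiem,mlcwf] add [mhil] -> 6 lines: mcid gxlw cvd mhil lhc lgjgv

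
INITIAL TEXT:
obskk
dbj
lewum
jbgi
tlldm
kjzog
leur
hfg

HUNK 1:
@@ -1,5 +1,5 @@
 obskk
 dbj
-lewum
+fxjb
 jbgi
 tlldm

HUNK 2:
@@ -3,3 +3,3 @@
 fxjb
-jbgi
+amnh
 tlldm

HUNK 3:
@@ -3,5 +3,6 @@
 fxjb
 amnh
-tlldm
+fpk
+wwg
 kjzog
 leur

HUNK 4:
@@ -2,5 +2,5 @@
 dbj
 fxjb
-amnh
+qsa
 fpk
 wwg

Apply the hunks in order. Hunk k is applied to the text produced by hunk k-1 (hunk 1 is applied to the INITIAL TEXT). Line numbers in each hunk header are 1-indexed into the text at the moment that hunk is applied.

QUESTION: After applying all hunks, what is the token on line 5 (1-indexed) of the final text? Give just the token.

Hunk 1: at line 1 remove [lewum] add [fxjb] -> 8 lines: obskk dbj fxjb jbgi tlldm kjzog leur hfg
Hunk 2: at line 3 remove [jbgi] add [amnh] -> 8 lines: obskk dbj fxjb amnh tlldm kjzog leur hfg
Hunk 3: at line 3 remove [tlldm] add [fpk,wwg] -> 9 lines: obskk dbj fxjb amnh fpk wwg kjzog leur hfg
Hunk 4: at line 2 remove [amnh] add [qsa] -> 9 lines: obskk dbj fxjb qsa fpk wwg kjzog leur hfg
Final line 5: fpk

Answer: fpk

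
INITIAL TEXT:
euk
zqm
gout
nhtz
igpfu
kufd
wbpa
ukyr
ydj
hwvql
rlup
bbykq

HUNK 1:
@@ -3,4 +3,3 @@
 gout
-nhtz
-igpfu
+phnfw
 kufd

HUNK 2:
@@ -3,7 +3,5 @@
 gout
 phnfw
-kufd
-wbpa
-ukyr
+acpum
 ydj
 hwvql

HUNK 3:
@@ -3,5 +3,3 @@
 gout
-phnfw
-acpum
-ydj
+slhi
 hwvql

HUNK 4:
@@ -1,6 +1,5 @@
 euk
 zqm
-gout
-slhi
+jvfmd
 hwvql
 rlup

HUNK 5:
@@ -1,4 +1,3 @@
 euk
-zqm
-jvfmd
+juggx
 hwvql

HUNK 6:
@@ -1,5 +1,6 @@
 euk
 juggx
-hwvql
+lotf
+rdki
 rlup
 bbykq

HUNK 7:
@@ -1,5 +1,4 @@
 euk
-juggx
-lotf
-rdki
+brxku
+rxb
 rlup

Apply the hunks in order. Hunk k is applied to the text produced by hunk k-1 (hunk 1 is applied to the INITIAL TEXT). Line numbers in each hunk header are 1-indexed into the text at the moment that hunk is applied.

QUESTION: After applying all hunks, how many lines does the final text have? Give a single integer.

Hunk 1: at line 3 remove [nhtz,igpfu] add [phnfw] -> 11 lines: euk zqm gout phnfw kufd wbpa ukyr ydj hwvql rlup bbykq
Hunk 2: at line 3 remove [kufd,wbpa,ukyr] add [acpum] -> 9 lines: euk zqm gout phnfw acpum ydj hwvql rlup bbykq
Hunk 3: at line 3 remove [phnfw,acpum,ydj] add [slhi] -> 7 lines: euk zqm gout slhi hwvql rlup bbykq
Hunk 4: at line 1 remove [gout,slhi] add [jvfmd] -> 6 lines: euk zqm jvfmd hwvql rlup bbykq
Hunk 5: at line 1 remove [zqm,jvfmd] add [juggx] -> 5 lines: euk juggx hwvql rlup bbykq
Hunk 6: at line 1 remove [hwvql] add [lotf,rdki] -> 6 lines: euk juggx lotf rdki rlup bbykq
Hunk 7: at line 1 remove [juggx,lotf,rdki] add [brxku,rxb] -> 5 lines: euk brxku rxb rlup bbykq
Final line count: 5

Answer: 5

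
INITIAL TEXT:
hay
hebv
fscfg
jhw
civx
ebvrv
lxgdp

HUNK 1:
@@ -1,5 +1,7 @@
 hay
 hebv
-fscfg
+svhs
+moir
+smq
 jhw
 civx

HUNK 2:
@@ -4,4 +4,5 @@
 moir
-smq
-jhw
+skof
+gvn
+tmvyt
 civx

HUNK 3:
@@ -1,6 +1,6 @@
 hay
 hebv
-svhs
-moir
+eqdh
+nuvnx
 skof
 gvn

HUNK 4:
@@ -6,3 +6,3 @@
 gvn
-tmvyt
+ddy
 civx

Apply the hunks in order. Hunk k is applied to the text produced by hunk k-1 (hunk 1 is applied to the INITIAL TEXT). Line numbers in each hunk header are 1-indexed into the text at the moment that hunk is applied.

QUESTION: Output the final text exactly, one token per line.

Answer: hay
hebv
eqdh
nuvnx
skof
gvn
ddy
civx
ebvrv
lxgdp

Derivation:
Hunk 1: at line 1 remove [fscfg] add [svhs,moir,smq] -> 9 lines: hay hebv svhs moir smq jhw civx ebvrv lxgdp
Hunk 2: at line 4 remove [smq,jhw] add [skof,gvn,tmvyt] -> 10 lines: hay hebv svhs moir skof gvn tmvyt civx ebvrv lxgdp
Hunk 3: at line 1 remove [svhs,moir] add [eqdh,nuvnx] -> 10 lines: hay hebv eqdh nuvnx skof gvn tmvyt civx ebvrv lxgdp
Hunk 4: at line 6 remove [tmvyt] add [ddy] -> 10 lines: hay hebv eqdh nuvnx skof gvn ddy civx ebvrv lxgdp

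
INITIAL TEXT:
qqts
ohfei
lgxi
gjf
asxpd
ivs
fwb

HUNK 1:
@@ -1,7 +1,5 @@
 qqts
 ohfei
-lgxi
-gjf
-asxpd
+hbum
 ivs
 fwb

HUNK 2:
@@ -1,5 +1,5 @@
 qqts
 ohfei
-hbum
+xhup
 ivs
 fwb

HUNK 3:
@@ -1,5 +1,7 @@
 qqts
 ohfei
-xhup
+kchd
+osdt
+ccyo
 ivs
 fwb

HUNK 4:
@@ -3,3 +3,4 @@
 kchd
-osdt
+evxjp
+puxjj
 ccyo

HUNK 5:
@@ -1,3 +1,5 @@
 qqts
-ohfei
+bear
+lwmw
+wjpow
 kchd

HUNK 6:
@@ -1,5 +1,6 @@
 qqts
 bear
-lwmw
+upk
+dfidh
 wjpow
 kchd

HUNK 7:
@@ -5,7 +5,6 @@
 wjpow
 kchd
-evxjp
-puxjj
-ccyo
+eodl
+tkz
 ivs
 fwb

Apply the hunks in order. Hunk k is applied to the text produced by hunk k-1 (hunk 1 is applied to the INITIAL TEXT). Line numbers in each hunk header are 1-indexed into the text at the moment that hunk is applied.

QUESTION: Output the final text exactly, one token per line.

Answer: qqts
bear
upk
dfidh
wjpow
kchd
eodl
tkz
ivs
fwb

Derivation:
Hunk 1: at line 1 remove [lgxi,gjf,asxpd] add [hbum] -> 5 lines: qqts ohfei hbum ivs fwb
Hunk 2: at line 1 remove [hbum] add [xhup] -> 5 lines: qqts ohfei xhup ivs fwb
Hunk 3: at line 1 remove [xhup] add [kchd,osdt,ccyo] -> 7 lines: qqts ohfei kchd osdt ccyo ivs fwb
Hunk 4: at line 3 remove [osdt] add [evxjp,puxjj] -> 8 lines: qqts ohfei kchd evxjp puxjj ccyo ivs fwb
Hunk 5: at line 1 remove [ohfei] add [bear,lwmw,wjpow] -> 10 lines: qqts bear lwmw wjpow kchd evxjp puxjj ccyo ivs fwb
Hunk 6: at line 1 remove [lwmw] add [upk,dfidh] -> 11 lines: qqts bear upk dfidh wjpow kchd evxjp puxjj ccyo ivs fwb
Hunk 7: at line 5 remove [evxjp,puxjj,ccyo] add [eodl,tkz] -> 10 lines: qqts bear upk dfidh wjpow kchd eodl tkz ivs fwb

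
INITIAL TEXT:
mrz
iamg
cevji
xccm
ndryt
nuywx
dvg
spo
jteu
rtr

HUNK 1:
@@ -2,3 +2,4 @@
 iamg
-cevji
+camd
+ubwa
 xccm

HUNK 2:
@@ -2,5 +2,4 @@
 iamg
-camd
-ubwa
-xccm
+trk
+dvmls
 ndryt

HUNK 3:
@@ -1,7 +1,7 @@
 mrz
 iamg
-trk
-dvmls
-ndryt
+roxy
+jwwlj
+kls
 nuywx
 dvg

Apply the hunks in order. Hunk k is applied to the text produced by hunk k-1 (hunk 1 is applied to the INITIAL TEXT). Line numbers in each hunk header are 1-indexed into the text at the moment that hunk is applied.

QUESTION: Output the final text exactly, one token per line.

Answer: mrz
iamg
roxy
jwwlj
kls
nuywx
dvg
spo
jteu
rtr

Derivation:
Hunk 1: at line 2 remove [cevji] add [camd,ubwa] -> 11 lines: mrz iamg camd ubwa xccm ndryt nuywx dvg spo jteu rtr
Hunk 2: at line 2 remove [camd,ubwa,xccm] add [trk,dvmls] -> 10 lines: mrz iamg trk dvmls ndryt nuywx dvg spo jteu rtr
Hunk 3: at line 1 remove [trk,dvmls,ndryt] add [roxy,jwwlj,kls] -> 10 lines: mrz iamg roxy jwwlj kls nuywx dvg spo jteu rtr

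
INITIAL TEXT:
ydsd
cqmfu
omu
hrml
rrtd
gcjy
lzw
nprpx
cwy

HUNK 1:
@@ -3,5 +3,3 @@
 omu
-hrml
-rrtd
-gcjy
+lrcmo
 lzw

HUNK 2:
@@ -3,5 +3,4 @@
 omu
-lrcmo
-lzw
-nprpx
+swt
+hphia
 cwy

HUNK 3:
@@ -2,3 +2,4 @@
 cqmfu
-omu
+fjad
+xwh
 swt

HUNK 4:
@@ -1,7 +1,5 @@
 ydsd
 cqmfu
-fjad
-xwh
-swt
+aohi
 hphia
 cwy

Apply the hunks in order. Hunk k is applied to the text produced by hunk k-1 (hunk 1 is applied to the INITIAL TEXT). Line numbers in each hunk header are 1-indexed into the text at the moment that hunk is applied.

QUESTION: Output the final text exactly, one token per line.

Hunk 1: at line 3 remove [hrml,rrtd,gcjy] add [lrcmo] -> 7 lines: ydsd cqmfu omu lrcmo lzw nprpx cwy
Hunk 2: at line 3 remove [lrcmo,lzw,nprpx] add [swt,hphia] -> 6 lines: ydsd cqmfu omu swt hphia cwy
Hunk 3: at line 2 remove [omu] add [fjad,xwh] -> 7 lines: ydsd cqmfu fjad xwh swt hphia cwy
Hunk 4: at line 1 remove [fjad,xwh,swt] add [aohi] -> 5 lines: ydsd cqmfu aohi hphia cwy

Answer: ydsd
cqmfu
aohi
hphia
cwy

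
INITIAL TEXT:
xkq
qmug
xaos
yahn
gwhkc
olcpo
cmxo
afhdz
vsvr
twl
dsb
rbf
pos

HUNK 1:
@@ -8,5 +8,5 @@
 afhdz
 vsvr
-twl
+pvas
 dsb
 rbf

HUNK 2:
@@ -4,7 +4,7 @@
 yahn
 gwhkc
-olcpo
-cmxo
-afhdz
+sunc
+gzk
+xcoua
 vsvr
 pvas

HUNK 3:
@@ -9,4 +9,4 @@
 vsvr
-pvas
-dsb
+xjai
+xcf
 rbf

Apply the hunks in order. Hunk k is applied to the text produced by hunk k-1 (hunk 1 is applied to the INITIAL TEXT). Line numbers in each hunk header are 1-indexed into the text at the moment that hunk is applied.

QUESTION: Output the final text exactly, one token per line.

Hunk 1: at line 8 remove [twl] add [pvas] -> 13 lines: xkq qmug xaos yahn gwhkc olcpo cmxo afhdz vsvr pvas dsb rbf pos
Hunk 2: at line 4 remove [olcpo,cmxo,afhdz] add [sunc,gzk,xcoua] -> 13 lines: xkq qmug xaos yahn gwhkc sunc gzk xcoua vsvr pvas dsb rbf pos
Hunk 3: at line 9 remove [pvas,dsb] add [xjai,xcf] -> 13 lines: xkq qmug xaos yahn gwhkc sunc gzk xcoua vsvr xjai xcf rbf pos

Answer: xkq
qmug
xaos
yahn
gwhkc
sunc
gzk
xcoua
vsvr
xjai
xcf
rbf
pos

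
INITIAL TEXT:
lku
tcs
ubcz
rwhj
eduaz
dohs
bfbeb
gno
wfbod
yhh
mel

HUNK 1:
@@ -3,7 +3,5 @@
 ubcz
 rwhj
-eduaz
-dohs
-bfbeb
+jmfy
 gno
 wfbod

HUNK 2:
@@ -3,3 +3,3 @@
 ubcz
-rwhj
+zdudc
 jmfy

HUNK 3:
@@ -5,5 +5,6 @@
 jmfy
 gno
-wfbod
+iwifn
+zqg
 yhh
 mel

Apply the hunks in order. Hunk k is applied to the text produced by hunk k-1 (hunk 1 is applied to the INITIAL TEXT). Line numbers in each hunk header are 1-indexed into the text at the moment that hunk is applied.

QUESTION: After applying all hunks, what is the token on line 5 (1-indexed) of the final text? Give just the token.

Hunk 1: at line 3 remove [eduaz,dohs,bfbeb] add [jmfy] -> 9 lines: lku tcs ubcz rwhj jmfy gno wfbod yhh mel
Hunk 2: at line 3 remove [rwhj] add [zdudc] -> 9 lines: lku tcs ubcz zdudc jmfy gno wfbod yhh mel
Hunk 3: at line 5 remove [wfbod] add [iwifn,zqg] -> 10 lines: lku tcs ubcz zdudc jmfy gno iwifn zqg yhh mel
Final line 5: jmfy

Answer: jmfy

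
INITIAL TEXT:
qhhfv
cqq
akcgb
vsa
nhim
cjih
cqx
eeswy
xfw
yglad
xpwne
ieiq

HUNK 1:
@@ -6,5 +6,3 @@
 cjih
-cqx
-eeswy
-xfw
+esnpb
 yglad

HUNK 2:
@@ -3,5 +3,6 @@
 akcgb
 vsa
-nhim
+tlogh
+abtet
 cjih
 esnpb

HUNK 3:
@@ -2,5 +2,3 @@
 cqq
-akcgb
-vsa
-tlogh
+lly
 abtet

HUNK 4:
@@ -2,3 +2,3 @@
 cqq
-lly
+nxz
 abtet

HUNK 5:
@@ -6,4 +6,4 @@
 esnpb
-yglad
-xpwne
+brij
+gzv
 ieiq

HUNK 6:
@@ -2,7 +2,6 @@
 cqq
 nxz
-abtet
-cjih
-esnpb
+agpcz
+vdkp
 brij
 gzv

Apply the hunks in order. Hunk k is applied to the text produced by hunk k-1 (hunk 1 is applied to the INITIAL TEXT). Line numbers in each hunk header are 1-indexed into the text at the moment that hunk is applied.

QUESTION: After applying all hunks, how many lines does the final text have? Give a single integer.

Hunk 1: at line 6 remove [cqx,eeswy,xfw] add [esnpb] -> 10 lines: qhhfv cqq akcgb vsa nhim cjih esnpb yglad xpwne ieiq
Hunk 2: at line 3 remove [nhim] add [tlogh,abtet] -> 11 lines: qhhfv cqq akcgb vsa tlogh abtet cjih esnpb yglad xpwne ieiq
Hunk 3: at line 2 remove [akcgb,vsa,tlogh] add [lly] -> 9 lines: qhhfv cqq lly abtet cjih esnpb yglad xpwne ieiq
Hunk 4: at line 2 remove [lly] add [nxz] -> 9 lines: qhhfv cqq nxz abtet cjih esnpb yglad xpwne ieiq
Hunk 5: at line 6 remove [yglad,xpwne] add [brij,gzv] -> 9 lines: qhhfv cqq nxz abtet cjih esnpb brij gzv ieiq
Hunk 6: at line 2 remove [abtet,cjih,esnpb] add [agpcz,vdkp] -> 8 lines: qhhfv cqq nxz agpcz vdkp brij gzv ieiq
Final line count: 8

Answer: 8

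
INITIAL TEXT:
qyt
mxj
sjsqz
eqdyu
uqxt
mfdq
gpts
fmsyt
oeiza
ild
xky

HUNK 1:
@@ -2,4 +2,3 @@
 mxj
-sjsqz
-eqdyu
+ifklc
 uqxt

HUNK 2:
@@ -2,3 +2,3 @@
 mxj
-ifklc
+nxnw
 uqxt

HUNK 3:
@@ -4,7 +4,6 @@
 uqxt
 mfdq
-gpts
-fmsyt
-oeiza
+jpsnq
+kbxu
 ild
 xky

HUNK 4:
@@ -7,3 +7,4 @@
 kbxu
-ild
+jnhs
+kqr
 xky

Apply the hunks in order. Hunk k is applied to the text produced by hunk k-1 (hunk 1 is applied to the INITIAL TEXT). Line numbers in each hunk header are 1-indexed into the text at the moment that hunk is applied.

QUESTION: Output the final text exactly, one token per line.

Hunk 1: at line 2 remove [sjsqz,eqdyu] add [ifklc] -> 10 lines: qyt mxj ifklc uqxt mfdq gpts fmsyt oeiza ild xky
Hunk 2: at line 2 remove [ifklc] add [nxnw] -> 10 lines: qyt mxj nxnw uqxt mfdq gpts fmsyt oeiza ild xky
Hunk 3: at line 4 remove [gpts,fmsyt,oeiza] add [jpsnq,kbxu] -> 9 lines: qyt mxj nxnw uqxt mfdq jpsnq kbxu ild xky
Hunk 4: at line 7 remove [ild] add [jnhs,kqr] -> 10 lines: qyt mxj nxnw uqxt mfdq jpsnq kbxu jnhs kqr xky

Answer: qyt
mxj
nxnw
uqxt
mfdq
jpsnq
kbxu
jnhs
kqr
xky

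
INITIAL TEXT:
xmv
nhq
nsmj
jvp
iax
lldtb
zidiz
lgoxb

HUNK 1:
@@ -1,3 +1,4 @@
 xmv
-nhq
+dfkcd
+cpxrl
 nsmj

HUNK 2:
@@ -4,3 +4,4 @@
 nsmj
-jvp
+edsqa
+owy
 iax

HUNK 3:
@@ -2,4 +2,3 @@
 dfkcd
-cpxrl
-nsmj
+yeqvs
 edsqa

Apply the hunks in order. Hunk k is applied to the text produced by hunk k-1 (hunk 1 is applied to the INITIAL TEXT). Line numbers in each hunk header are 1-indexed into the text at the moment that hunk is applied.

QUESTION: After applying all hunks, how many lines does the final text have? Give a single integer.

Answer: 9

Derivation:
Hunk 1: at line 1 remove [nhq] add [dfkcd,cpxrl] -> 9 lines: xmv dfkcd cpxrl nsmj jvp iax lldtb zidiz lgoxb
Hunk 2: at line 4 remove [jvp] add [edsqa,owy] -> 10 lines: xmv dfkcd cpxrl nsmj edsqa owy iax lldtb zidiz lgoxb
Hunk 3: at line 2 remove [cpxrl,nsmj] add [yeqvs] -> 9 lines: xmv dfkcd yeqvs edsqa owy iax lldtb zidiz lgoxb
Final line count: 9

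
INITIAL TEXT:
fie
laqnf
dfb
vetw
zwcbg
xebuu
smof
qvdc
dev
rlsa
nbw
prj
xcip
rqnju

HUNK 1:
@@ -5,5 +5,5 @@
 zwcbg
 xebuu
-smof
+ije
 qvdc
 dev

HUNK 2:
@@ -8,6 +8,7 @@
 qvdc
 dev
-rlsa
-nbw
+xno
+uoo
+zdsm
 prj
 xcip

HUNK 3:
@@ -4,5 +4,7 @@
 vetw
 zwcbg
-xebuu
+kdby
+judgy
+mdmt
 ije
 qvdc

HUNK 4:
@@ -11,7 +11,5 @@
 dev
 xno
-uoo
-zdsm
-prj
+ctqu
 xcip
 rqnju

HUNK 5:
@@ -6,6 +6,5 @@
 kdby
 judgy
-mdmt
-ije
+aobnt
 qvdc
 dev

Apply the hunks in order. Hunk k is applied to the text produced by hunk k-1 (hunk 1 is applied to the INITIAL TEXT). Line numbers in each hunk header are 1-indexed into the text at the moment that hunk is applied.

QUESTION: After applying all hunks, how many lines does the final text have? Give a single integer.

Answer: 14

Derivation:
Hunk 1: at line 5 remove [smof] add [ije] -> 14 lines: fie laqnf dfb vetw zwcbg xebuu ije qvdc dev rlsa nbw prj xcip rqnju
Hunk 2: at line 8 remove [rlsa,nbw] add [xno,uoo,zdsm] -> 15 lines: fie laqnf dfb vetw zwcbg xebuu ije qvdc dev xno uoo zdsm prj xcip rqnju
Hunk 3: at line 4 remove [xebuu] add [kdby,judgy,mdmt] -> 17 lines: fie laqnf dfb vetw zwcbg kdby judgy mdmt ije qvdc dev xno uoo zdsm prj xcip rqnju
Hunk 4: at line 11 remove [uoo,zdsm,prj] add [ctqu] -> 15 lines: fie laqnf dfb vetw zwcbg kdby judgy mdmt ije qvdc dev xno ctqu xcip rqnju
Hunk 5: at line 6 remove [mdmt,ije] add [aobnt] -> 14 lines: fie laqnf dfb vetw zwcbg kdby judgy aobnt qvdc dev xno ctqu xcip rqnju
Final line count: 14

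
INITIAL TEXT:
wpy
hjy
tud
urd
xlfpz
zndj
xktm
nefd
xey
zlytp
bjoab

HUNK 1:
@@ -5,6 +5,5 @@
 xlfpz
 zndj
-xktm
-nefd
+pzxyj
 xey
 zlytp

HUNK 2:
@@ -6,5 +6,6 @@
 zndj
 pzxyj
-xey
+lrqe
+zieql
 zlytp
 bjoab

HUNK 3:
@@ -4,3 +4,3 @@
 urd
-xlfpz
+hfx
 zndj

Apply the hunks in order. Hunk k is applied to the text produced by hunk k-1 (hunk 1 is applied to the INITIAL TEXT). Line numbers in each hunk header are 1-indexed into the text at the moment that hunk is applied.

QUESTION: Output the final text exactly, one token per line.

Hunk 1: at line 5 remove [xktm,nefd] add [pzxyj] -> 10 lines: wpy hjy tud urd xlfpz zndj pzxyj xey zlytp bjoab
Hunk 2: at line 6 remove [xey] add [lrqe,zieql] -> 11 lines: wpy hjy tud urd xlfpz zndj pzxyj lrqe zieql zlytp bjoab
Hunk 3: at line 4 remove [xlfpz] add [hfx] -> 11 lines: wpy hjy tud urd hfx zndj pzxyj lrqe zieql zlytp bjoab

Answer: wpy
hjy
tud
urd
hfx
zndj
pzxyj
lrqe
zieql
zlytp
bjoab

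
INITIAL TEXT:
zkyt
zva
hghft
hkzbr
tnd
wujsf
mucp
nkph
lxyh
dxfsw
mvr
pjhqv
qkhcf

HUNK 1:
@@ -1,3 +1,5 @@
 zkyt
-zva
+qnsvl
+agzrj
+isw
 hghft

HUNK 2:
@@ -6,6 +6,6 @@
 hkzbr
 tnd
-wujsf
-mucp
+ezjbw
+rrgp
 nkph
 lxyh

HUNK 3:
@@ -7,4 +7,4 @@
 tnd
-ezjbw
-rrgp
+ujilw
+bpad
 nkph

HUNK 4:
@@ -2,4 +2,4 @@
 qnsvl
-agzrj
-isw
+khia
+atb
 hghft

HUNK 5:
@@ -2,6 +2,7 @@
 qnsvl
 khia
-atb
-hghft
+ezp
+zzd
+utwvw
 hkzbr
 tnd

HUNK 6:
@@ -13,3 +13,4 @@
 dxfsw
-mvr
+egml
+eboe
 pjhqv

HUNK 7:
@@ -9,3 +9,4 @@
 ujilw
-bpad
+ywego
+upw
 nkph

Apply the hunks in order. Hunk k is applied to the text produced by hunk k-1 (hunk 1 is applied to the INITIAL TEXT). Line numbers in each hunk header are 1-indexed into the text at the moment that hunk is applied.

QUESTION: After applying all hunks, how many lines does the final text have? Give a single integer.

Hunk 1: at line 1 remove [zva] add [qnsvl,agzrj,isw] -> 15 lines: zkyt qnsvl agzrj isw hghft hkzbr tnd wujsf mucp nkph lxyh dxfsw mvr pjhqv qkhcf
Hunk 2: at line 6 remove [wujsf,mucp] add [ezjbw,rrgp] -> 15 lines: zkyt qnsvl agzrj isw hghft hkzbr tnd ezjbw rrgp nkph lxyh dxfsw mvr pjhqv qkhcf
Hunk 3: at line 7 remove [ezjbw,rrgp] add [ujilw,bpad] -> 15 lines: zkyt qnsvl agzrj isw hghft hkzbr tnd ujilw bpad nkph lxyh dxfsw mvr pjhqv qkhcf
Hunk 4: at line 2 remove [agzrj,isw] add [khia,atb] -> 15 lines: zkyt qnsvl khia atb hghft hkzbr tnd ujilw bpad nkph lxyh dxfsw mvr pjhqv qkhcf
Hunk 5: at line 2 remove [atb,hghft] add [ezp,zzd,utwvw] -> 16 lines: zkyt qnsvl khia ezp zzd utwvw hkzbr tnd ujilw bpad nkph lxyh dxfsw mvr pjhqv qkhcf
Hunk 6: at line 13 remove [mvr] add [egml,eboe] -> 17 lines: zkyt qnsvl khia ezp zzd utwvw hkzbr tnd ujilw bpad nkph lxyh dxfsw egml eboe pjhqv qkhcf
Hunk 7: at line 9 remove [bpad] add [ywego,upw] -> 18 lines: zkyt qnsvl khia ezp zzd utwvw hkzbr tnd ujilw ywego upw nkph lxyh dxfsw egml eboe pjhqv qkhcf
Final line count: 18

Answer: 18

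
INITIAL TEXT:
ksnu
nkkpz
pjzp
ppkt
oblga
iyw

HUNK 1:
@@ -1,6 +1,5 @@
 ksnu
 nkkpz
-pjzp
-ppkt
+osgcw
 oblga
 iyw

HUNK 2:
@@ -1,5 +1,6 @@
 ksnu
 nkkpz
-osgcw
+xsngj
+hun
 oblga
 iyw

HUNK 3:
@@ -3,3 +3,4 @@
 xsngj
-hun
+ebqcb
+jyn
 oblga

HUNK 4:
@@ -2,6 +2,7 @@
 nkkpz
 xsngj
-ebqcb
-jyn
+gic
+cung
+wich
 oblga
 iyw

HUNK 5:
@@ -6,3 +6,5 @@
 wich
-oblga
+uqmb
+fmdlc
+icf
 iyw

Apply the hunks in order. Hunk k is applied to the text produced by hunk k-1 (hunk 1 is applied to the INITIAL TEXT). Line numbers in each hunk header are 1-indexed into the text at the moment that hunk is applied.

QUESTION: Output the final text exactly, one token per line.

Answer: ksnu
nkkpz
xsngj
gic
cung
wich
uqmb
fmdlc
icf
iyw

Derivation:
Hunk 1: at line 1 remove [pjzp,ppkt] add [osgcw] -> 5 lines: ksnu nkkpz osgcw oblga iyw
Hunk 2: at line 1 remove [osgcw] add [xsngj,hun] -> 6 lines: ksnu nkkpz xsngj hun oblga iyw
Hunk 3: at line 3 remove [hun] add [ebqcb,jyn] -> 7 lines: ksnu nkkpz xsngj ebqcb jyn oblga iyw
Hunk 4: at line 2 remove [ebqcb,jyn] add [gic,cung,wich] -> 8 lines: ksnu nkkpz xsngj gic cung wich oblga iyw
Hunk 5: at line 6 remove [oblga] add [uqmb,fmdlc,icf] -> 10 lines: ksnu nkkpz xsngj gic cung wich uqmb fmdlc icf iyw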